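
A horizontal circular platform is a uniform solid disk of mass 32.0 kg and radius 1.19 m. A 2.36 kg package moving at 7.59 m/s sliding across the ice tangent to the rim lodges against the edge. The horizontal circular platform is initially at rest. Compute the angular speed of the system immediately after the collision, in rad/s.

|ω_f| ≈ 0.820 rad/s

The axle reaction passes through the central axle and exerts no torque about it; angular momentum about the central axle is conserved through the impact.
I_p = ½(32.0)(1.19)² = 22.66 kg·m². Taking the sense of the package's angular momentum as positive, L_{package} = m v R = (2.36)(7.59)(1.19) = 21.32 kg·m²/s.
L_i = 0 + 21.32 = 21.32 kg·m²/s.
After sticking, I_f = I_p + m R² = 22.66 + (2.36)(1.19)² = 26.00 kg·m².
ω_f = L_i / I_f = 21.32 / 26.00 = 0.8198 rad/s.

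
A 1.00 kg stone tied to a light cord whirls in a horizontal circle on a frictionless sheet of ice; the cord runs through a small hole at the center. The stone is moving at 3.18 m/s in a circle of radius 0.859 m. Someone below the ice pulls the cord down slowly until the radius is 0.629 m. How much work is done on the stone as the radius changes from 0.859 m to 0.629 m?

W ≈ 4.37 J

The only horizontal force on the mass is along the cord (radial), so it exerts no torque about the hole and angular momentum m v r is conserved.
v₂ = v₁ r₁ / r₂ = (3.18)(0.859) / (0.629) = 4.343 m/s.
W = ΔKE = ½m(v₂² − v₁²) = 4.374 J.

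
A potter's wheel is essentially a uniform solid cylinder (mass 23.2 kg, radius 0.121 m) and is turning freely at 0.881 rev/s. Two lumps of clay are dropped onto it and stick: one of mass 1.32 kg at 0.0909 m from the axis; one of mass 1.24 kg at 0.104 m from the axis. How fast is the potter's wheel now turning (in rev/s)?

ω_f ≈ 0.771 rev/s

No external torque acts about the axis; L_before = L_after.
I_p = ½(23.2)(0.121)² = 0.1698 kg·m².
Added inertia Σmr² = (1.32)(0.0909)² + (1.24)(0.104)² = 0.02432 kg·m²; I_f = 0.1698 + 0.02432 = 0.1942 kg·m².
ω_f = I_p ω_i / I_f = (0.1698)(0.881) / 0.1942 = 0.7707 rev/s.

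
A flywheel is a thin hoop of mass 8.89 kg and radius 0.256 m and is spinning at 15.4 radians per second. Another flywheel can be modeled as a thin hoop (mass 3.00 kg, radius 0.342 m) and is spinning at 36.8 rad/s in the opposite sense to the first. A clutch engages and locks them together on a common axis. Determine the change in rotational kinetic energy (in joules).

ΔKE ≈ -298 J

The coupling torques are internal; angular momentum about the shared axis is conserved.
Moments of inertia: I_A = (8.89)(0.256)² = 0.5826 kg·m²; I_B = (3.00)(0.342)² = 0.3509 kg·m².
Taking A's sense as positive: L = (0.5826)(15.4) − (0.3509)(36.8) = -3.941 kg·m²·rad/s.
Combined I = 0.5826 + 0.3509 = 0.9335 kg·m².
ω_f = L / I = -3.941 / 0.9335 = -4.221 rad/s.
KE_i = ½ΣIω² = 306.7 J; KE_f = ½(0.9335)(4.221)² = 8.317 J.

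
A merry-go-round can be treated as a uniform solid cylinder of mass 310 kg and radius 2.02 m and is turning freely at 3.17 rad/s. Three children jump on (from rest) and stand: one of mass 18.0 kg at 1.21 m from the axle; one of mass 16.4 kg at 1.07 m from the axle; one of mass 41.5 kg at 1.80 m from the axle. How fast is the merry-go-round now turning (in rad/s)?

ω_f ≈ 2.47 rad/s

No external torque acts about the axle; L_before = L_after.
I_p = ½(310)(2.02)² = 632.5 kg·m².
Added inertia Σmr² = (18.0)(1.21)² + (16.4)(1.07)² + (41.5)(1.80)² = 179.6 kg·m²; I_f = 632.5 + 179.6 = 812.1 kg·m².
ω_f = I_p ω_i / I_f = (632.5)(3.17) / 812.1 = 2.469 rad/s.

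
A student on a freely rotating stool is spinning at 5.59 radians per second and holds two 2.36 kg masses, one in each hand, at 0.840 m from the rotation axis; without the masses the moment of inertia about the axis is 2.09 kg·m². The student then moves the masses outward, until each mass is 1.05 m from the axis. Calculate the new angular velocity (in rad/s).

ω₂ ≈ 4.15 rad/s

With no external torque about the axis, L is conserved: I₁ω₁ = I₂ω₂.
I₁ = 2.09 + 2(2.36)(0.840)² = 5.420 kg·m²; I₂ = 2.09 + 2(2.36)(1.05)² = 7.294 kg·m².
ω₂ = I₁ω₁ / I₂ = (5.420)(5.59 rad/s) / (7.294) = 4.154 rad/s.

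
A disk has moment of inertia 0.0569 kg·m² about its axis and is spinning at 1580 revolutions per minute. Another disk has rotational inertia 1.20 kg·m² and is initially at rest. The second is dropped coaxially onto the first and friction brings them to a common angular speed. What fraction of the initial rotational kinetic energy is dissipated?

The coupling torques are internal; angular momentum about the shared axis is conserved.
Taking A's sense as positive: L = (0.05690)(1580) = 89.90 kg·m²·rpm.
Combined I = 0.05690 + 1.200 = 1.257 kg·m².
ω_f = L / I = 89.90 / 1.257 = 71.53 rpm.
KE_i = ½ΣIω² = 778.8 J; KE_f = ½(1.257)(7.490)² = 35.26 J.
Fraction dissipated = (KE_i − KE_f)/KE_i = 0.9547.

fraction ≈ 0.955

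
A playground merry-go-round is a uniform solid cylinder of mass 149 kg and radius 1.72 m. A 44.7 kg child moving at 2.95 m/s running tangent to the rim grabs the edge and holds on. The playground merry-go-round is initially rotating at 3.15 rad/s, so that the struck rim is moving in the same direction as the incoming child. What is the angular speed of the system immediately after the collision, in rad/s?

About the axle the impulsive forces during the collision are internal, so angular momentum about that axis is conserved.
I_p = ½(149)(1.72)² = 220.4 kg·m². Taking the sense of the child's angular momentum as positive, L_{child} = m v R = (44.7)(2.95)(1.72) = 226.8 kg·m²/s.
L_i = +I_p ω_p + m v R = +(220.4)(3.15) + 226.8 = 921.1 kg·m²/s.
After sticking, I_f = I_p + m R² = 220.4 + (44.7)(1.72)² = 352.6 kg·m².
ω_f = L_i / I_f = 921.1 / 352.6 = 2.612 rad/s.

|ω_f| ≈ 2.61 rad/s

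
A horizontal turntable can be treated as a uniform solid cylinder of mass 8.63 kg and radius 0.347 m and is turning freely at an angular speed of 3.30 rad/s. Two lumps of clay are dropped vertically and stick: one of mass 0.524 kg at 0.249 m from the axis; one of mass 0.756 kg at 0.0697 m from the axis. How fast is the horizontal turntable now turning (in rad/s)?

ω_f ≈ 3.09 rad/s

No external torque acts about the axis; L_before = L_after.
I_p = ½(8.63)(0.347)² = 0.5196 kg·m².
Added inertia Σmr² = (0.524)(0.249)² + (0.756)(0.0697)² = 0.03616 kg·m²; I_f = 0.5196 + 0.03616 = 0.5557 kg·m².
ω_f = I_p ω_i / I_f = (0.5196)(3.30) / 0.5557 = 3.085 rad/s.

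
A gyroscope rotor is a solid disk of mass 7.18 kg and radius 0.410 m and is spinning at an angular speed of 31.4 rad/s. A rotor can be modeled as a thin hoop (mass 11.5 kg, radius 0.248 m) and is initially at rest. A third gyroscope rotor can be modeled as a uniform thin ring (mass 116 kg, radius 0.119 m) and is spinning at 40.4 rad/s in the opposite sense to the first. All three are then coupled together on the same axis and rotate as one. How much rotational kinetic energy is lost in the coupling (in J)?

The coupling torques are internal; angular momentum about the shared axis is conserved.
Moments of inertia: I_A = ½(7.18)(0.410)² = 0.6035 kg·m²; I_B = (11.5)(0.248)² = 0.7073 kg·m²; I_C = (116)(0.119)² = 1.643 kg·m².
Taking A's sense as positive: L = (0.6035)(31.4) − (1.643)(40.4) = -47.41 kg·m²·rad/s.
Combined I = 0.6035 + 0.7073 + 1.643 = 2.953 kg·m².
ω_f = L / I = -47.41 / 2.953 = -16.05 rad/s.
KE_i = ½ΣIω² = 1638 J; KE_f = ½(2.953)(16.05)² = 380.6 J.

ΔKE lost ≈ 1260 J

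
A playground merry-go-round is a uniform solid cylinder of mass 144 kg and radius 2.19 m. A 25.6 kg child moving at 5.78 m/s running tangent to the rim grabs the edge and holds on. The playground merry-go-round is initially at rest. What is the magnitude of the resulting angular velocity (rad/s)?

|ω_f| ≈ 0.692 rad/s

About the axle the impulsive forces during the collision are internal, so angular momentum about that axis is conserved.
I_p = ½(144)(2.19)² = 345.3 kg·m². Taking the sense of the child's angular momentum as positive, L_{child} = m v R = (25.6)(5.78)(2.19) = 324.0 kg·m²/s.
L_i = 0 + 324.0 = 324.0 kg·m²/s.
After sticking, I_f = I_p + m R² = 345.3 + (25.6)(2.19)² = 468.1 kg·m².
ω_f = L_i / I_f = 324.0 / 468.1 = 0.6923 rad/s.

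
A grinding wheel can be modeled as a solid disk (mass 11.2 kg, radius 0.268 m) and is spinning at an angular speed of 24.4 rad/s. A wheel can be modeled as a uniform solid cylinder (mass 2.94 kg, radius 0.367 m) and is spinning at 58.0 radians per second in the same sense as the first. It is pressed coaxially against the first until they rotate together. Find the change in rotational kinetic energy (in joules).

No external torque acts about the common axis, so total angular momentum is conserved.
Moments of inertia: I_A = ½(11.2)(0.268)² = 0.4022 kg·m²; I_B = ½(2.94)(0.367)² = 0.1980 kg·m².
Taking A's sense as positive: L = (0.4022)(24.4) + (0.1980)(58.0) = 21.30 kg·m²·rad/s.
Combined I = 0.4022 + 0.1980 = 0.6002 kg·m².
ω_f = L / I = 21.30 / 0.6002 = 35.48 rad/s.
KE_i = ½ΣIω² = 452.8 J; KE_f = ½(0.6002)(35.48)² = 377.9 J.

ΔKE ≈ -74.9 J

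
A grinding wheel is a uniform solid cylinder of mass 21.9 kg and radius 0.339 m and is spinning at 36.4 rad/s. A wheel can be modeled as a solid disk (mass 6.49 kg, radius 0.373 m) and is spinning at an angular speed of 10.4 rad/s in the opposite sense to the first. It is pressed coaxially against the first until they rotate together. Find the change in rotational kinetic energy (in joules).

ΔKE ≈ -364 J

The coupling torques are internal; angular momentum about the shared axis is conserved.
Moments of inertia: I_A = ½(21.9)(0.339)² = 1.258 kg·m²; I_B = ½(6.49)(0.373)² = 0.4515 kg·m².
Taking A's sense as positive: L = (1.258)(36.4) − (0.4515)(10.4) = 41.11 kg·m²·rad/s.
Combined I = 1.258 + 0.4515 = 1.710 kg·m².
ω_f = L / I = 41.11 / 1.710 = 24.04 rad/s.
KE_i = ½ΣIω² = 858.1 J; KE_f = ½(1.710)(24.04)² = 494.2 J.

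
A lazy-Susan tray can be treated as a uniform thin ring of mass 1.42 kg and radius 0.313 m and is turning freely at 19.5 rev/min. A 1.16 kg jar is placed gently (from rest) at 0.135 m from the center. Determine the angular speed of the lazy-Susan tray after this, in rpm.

ω_f ≈ 16.9 rpm

The added mass arrives with no angular momentum about the center, and any external torque about the center is negligible, so the system's angular momentum is conserved.
I_p = (1.42)(0.313)² = 0.1391 kg·m².
Added inertia Σmr² = (1.16)(0.135)² = 0.02114 kg·m²; I_f = 0.1391 + 0.02114 = 0.1603 kg·m².
ω_f = I_p ω_i / I_f = (0.1391)(19.5) / 0.1603 = 16.93 rpm.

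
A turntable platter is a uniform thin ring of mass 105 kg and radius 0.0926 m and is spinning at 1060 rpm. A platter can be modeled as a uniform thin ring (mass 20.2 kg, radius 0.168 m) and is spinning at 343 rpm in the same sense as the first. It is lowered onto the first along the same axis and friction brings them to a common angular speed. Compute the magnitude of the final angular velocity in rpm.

|ω_f| ≈ 782 rpm

The coupling torques are internal; angular momentum about the shared axis is conserved.
Moments of inertia: I_A = (105)(0.0926)² = 0.9003 kg·m²; I_B = (20.2)(0.168)² = 0.5701 kg·m².
Taking A's sense as positive: L = (0.9003)(1060) + (0.5701)(343) = 1150 kg·m²·rpm.
Combined I = 0.9003 + 0.5701 = 1.470 kg·m².
ω_f = L / I = 1150 / 1.470 = 782.0 rpm.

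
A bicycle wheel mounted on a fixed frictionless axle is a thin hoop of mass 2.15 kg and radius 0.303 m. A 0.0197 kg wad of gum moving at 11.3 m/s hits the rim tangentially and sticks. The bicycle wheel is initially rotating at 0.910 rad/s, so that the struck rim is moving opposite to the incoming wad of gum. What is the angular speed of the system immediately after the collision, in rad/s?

|ω_f| ≈ 0.563 rad/s

The axle reaction passes through the axle and exerts no torque about it; angular momentum about the axle is conserved through the impact.
I_p = (2.15)(0.303)² = 0.1974 kg·m². Taking the sense of the wad of gum's angular momentum as positive, L_{wad} = m v R = (0.0197)(11.3)(0.303) = 0.06745 kg·m²/s.
L_i = −I_p ω_p + m v R = −(0.1974)(0.910) + 0.06745 = -0.1122 kg·m²/s.
After sticking, I_f = I_p + m R² = 0.1974 + (0.0197)(0.303)² = 0.1992 kg·m².
ω_f = L_i / I_f = -0.1122 / 0.1992 = -0.5631 rad/s.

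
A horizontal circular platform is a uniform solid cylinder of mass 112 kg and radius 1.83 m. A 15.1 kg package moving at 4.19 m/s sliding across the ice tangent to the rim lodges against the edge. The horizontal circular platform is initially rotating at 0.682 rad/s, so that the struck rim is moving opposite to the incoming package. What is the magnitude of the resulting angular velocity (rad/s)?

|ω_f| ≈ 0.0509 rad/s

The axle reaction passes through the central axle and exerts no torque about it; angular momentum about the central axle is conserved through the impact.
I_p = ½(112)(1.83)² = 187.5 kg·m². Taking the sense of the package's angular momentum as positive, L_{package} = m v R = (15.1)(4.19)(1.83) = 115.8 kg·m²/s.
L_i = −I_p ω_p + m v R = −(187.5)(0.682) + 115.8 = -12.12 kg·m²/s.
After sticking, I_f = I_p + m R² = 187.5 + (15.1)(1.83)² = 238.1 kg·m².
ω_f = L_i / I_f = -12.12 / 238.1 = -0.05090 rad/s.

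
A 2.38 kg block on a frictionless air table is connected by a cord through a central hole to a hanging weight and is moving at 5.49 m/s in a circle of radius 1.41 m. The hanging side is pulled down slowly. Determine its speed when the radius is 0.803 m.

The only horizontal force on the mass is along the cord (radial), so it exerts no torque about the hole and angular momentum m v r is conserved.
v₂ = v₁ r₁ / r₂ = (5.49)(1.41) / (0.803) = 9.640 m/s.

v₂ ≈ 9.64 m/s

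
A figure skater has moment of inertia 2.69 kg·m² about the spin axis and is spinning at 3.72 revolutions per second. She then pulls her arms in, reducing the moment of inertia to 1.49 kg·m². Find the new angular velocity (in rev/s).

ω₂ ≈ 6.72 rev/s

No external torque acts about the spin axis, so angular momentum is conserved.
ω₂ = I₁ω₁ / I₂ = (2.690)(3.72 rev/s) / (1.490) = 6.716 rev/s.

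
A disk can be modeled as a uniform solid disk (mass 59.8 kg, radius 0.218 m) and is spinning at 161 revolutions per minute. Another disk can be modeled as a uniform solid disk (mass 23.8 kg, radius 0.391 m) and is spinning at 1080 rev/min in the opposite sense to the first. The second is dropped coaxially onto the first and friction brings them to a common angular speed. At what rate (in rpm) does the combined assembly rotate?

|ω_f| ≈ 536 rpm

The coupling torques are internal; angular momentum about the shared axis is conserved.
Moments of inertia: I_A = ½(59.8)(0.218)² = 1.421 kg·m²; I_B = ½(23.8)(0.391)² = 1.819 kg·m².
Taking A's sense as positive: L = (1.421)(161) − (1.819)(1080) = -1736 kg·m²·rpm.
Combined I = 1.421 + 1.819 = 3.240 kg·m².
ω_f = L / I = -1736 / 3.240 = -535.8 rpm.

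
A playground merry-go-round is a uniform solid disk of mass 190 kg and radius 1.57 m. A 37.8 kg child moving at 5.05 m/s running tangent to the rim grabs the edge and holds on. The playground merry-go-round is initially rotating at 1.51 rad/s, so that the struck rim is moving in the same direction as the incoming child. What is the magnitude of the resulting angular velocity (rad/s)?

About the axle the impulsive forces during the collision are internal, so angular momentum about that axis is conserved.
I_p = ½(190)(1.57)² = 234.2 kg·m². Taking the sense of the child's angular momentum as positive, L_{child} = m v R = (37.8)(5.05)(1.57) = 299.7 kg·m²/s.
L_i = +I_p ω_p + m v R = +(234.2)(1.51) + 299.7 = 653.3 kg·m²/s.
After sticking, I_f = I_p + m R² = 234.2 + (37.8)(1.57)² = 327.3 kg·m².
ω_f = L_i / I_f = 653.3 / 327.3 = 1.996 rad/s.

|ω_f| ≈ 2.00 rad/s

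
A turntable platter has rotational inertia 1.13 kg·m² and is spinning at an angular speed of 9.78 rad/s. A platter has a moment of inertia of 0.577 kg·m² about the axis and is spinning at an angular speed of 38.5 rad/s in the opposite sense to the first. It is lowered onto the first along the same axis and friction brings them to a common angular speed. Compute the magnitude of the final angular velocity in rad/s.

|ω_f| ≈ 6.54 rad/s

The coupling torques are internal; angular momentum about the shared axis is conserved.
Taking A's sense as positive: L = (1.130)(9.78) − (0.5770)(38.5) = -11.16 kg·m²·rad/s.
Combined I = 1.130 + 0.5770 = 1.707 kg·m².
ω_f = L / I = -11.16 / 1.707 = -6.540 rad/s.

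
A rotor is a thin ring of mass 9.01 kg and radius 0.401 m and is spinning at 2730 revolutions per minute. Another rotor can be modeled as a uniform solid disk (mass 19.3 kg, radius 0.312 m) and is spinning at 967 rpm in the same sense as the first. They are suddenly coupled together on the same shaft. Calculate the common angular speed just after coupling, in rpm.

No external torque acts about the common axis, so total angular momentum is conserved.
Moments of inertia: I_A = (9.01)(0.401)² = 1.449 kg·m²; I_B = ½(19.3)(0.312)² = 0.9394 kg·m².
Taking A's sense as positive: L = (1.449)(2730) + (0.9394)(967) = 4864 kg·m²·rpm.
Combined I = 1.449 + 0.9394 = 2.388 kg·m².
ω_f = L / I = 4864 / 2.388 = 2037 rpm.

|ω_f| ≈ 2040 rpm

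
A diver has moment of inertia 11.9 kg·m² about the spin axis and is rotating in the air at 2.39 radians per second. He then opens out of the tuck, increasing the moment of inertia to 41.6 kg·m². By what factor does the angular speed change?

ω₂/ω₁ ≈ 0.286

With no external torque about the axis, L is conserved: I₁ω₁ = I₂ω₂.
ω₂/ω₁ = I₁/I₂ = 11.90 / 41.60 = 0.2861.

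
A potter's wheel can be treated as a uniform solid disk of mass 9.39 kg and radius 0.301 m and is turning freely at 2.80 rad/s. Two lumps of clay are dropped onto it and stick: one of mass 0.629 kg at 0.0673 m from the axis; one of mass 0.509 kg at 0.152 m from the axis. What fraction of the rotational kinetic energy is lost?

No external torque acts about the axis; L_before = L_after.
I_p = ½(9.39)(0.301)² = 0.4254 kg·m².
Added inertia Σmr² = (0.629)(0.0673)² + (0.509)(0.152)² = 0.01461 kg·m²; I_f = 0.4254 + 0.01461 = 0.4400 kg·m².
ω_f = I_p ω_i / I_f = (0.4254)(2.80) / 0.4400 = 2.707 rad/s.
KE_i = ½(0.4254)(2.800 rad/s)² = 1.667 J; KE_f = ½(0.4400)(2.707)² = 1.612 J.
Fraction lost = 0.03320.

fraction ≈ 0.0332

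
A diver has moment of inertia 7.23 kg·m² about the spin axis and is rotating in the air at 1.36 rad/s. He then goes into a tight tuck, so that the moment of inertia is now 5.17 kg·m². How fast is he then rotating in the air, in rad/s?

ω₂ ≈ 1.90 rad/s

With no external torque about the axis, L is conserved: I₁ω₁ = I₂ω₂.
ω₂ = I₁ω₁ / I₂ = (7.230)(1.36 rad/s) / (5.170) = 1.902 rad/s.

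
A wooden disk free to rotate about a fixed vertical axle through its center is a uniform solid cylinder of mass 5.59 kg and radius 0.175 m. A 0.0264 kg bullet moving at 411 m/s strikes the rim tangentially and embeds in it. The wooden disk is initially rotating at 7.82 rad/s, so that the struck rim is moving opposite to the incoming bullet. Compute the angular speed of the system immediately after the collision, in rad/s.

|ω_f| ≈ 14.2 rad/s

About the axle the impulsive forces during the collision are internal, so angular momentum about that axis is conserved.
I_p = ½(5.59)(0.175)² = 0.08560 kg·m². Taking the sense of the bullet's angular momentum as positive, L_{bullet} = m v R = (0.0264)(411)(0.175) = 1.899 kg·m²/s.
L_i = −I_p ω_p + m v R = −(0.08560)(7.82) + 1.899 = 1.229 kg·m²/s.
After sticking, I_f = I_p + m R² = 0.08560 + (0.0264)(0.175)² = 0.08641 kg·m².
ω_f = L_i / I_f = 1.229 / 0.08641 = 14.23 rad/s.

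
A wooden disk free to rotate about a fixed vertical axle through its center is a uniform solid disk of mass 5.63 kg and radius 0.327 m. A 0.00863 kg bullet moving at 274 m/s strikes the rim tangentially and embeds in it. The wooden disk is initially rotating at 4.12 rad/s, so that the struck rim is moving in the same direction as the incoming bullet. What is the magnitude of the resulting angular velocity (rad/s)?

|ω_f| ≈ 6.67 rad/s

About the axle the impulsive forces during the collision are internal, so angular momentum about that axis is conserved.
I_p = ½(5.63)(0.327)² = 0.3010 kg·m². Taking the sense of the bullet's angular momentum as positive, L_{bullet} = m v R = (0.00863)(274)(0.327) = 0.7732 kg·m²/s.
L_i = +I_p ω_p + m v R = +(0.3010)(4.12) + 0.7732 = 2.013 kg·m²/s.
After sticking, I_f = I_p + m R² = 0.3010 + (0.00863)(0.327)² = 0.3019 kg·m².
ω_f = L_i / I_f = 2.013 / 0.3019 = 6.668 rad/s.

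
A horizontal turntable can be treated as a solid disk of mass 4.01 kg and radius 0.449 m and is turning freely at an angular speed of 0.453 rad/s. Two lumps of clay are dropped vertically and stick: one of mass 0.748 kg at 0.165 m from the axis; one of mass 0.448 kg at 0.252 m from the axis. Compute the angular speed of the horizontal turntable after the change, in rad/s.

No external torque acts about the axis; L_before = L_after.
I_p = ½(4.01)(0.449)² = 0.4042 kg·m².
Added inertia Σmr² = (0.748)(0.165)² + (0.448)(0.252)² = 0.04881 kg·m²; I_f = 0.4042 + 0.04881 = 0.4530 kg·m².
ω_f = I_p ω_i / I_f = (0.4042)(0.453) / 0.4530 = 0.4042 rad/s.

ω_f ≈ 0.404 rad/s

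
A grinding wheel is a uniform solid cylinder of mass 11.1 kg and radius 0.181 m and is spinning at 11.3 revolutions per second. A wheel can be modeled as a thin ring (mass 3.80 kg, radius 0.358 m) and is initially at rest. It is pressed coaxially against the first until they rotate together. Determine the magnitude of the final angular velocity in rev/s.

|ω_f| ≈ 3.07 rev/s

No external torque acts about the common axis, so total angular momentum is conserved.
Moments of inertia: I_A = ½(11.1)(0.181)² = 0.1818 kg·m²; I_B = (3.80)(0.358)² = 0.4870 kg·m².
Taking A's sense as positive: L = (0.1818)(11.3) = 2.055 kg·m²·rev/s.
Combined I = 0.1818 + 0.4870 = 0.6688 kg·m².
ω_f = L / I = 2.055 / 0.6688 = 3.072 rev/s.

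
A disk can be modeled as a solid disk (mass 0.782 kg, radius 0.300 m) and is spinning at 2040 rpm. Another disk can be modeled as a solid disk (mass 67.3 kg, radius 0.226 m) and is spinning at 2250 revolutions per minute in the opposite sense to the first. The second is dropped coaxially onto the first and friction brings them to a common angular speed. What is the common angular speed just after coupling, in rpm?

|ω_f| ≈ 2160 rpm

No external torque acts about the common axis, so total angular momentum is conserved.
Moments of inertia: I_A = ½(0.782)(0.300)² = 0.03519 kg·m²; I_B = ½(67.3)(0.226)² = 1.719 kg·m².
Taking A's sense as positive: L = (0.03519)(2040) − (1.719)(2250) = -3795 kg·m²·rpm.
Combined I = 0.03519 + 1.719 = 1.754 kg·m².
ω_f = L / I = -3795 / 1.754 = -2164 rpm.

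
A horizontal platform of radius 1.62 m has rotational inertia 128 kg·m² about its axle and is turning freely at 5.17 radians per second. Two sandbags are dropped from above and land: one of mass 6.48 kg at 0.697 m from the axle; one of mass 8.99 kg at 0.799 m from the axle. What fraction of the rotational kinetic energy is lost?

fraction ≈ 0.0649

No external torque acts about the axle; L_before = L_after.
Added inertia Σmr² = (6.48)(0.697)² + (8.99)(0.799)² = 8.887 kg·m²; I_f = 128.0 + 8.887 = 136.9 kg·m².
ω_f = I_p ω_i / I_f = (128.0)(5.17) / 136.9 = 4.834 rad/s.
KE_i = ½(128.0)(5.170 rad/s)² = 1711 J; KE_f = ½(136.9)(4.834)² = 1600 J.
Fraction lost = 0.06492.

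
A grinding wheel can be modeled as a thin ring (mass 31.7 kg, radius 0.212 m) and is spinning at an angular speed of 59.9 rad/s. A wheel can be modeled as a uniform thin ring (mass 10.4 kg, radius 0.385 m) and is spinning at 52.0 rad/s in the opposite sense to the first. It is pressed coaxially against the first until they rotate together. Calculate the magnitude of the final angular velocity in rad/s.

|ω_f| ≈ 1.75 rad/s

No external torque acts about the common axis, so total angular momentum is conserved.
Moments of inertia: I_A = (31.7)(0.212)² = 1.425 kg·m²; I_B = (10.4)(0.385)² = 1.542 kg·m².
Taking A's sense as positive: L = (1.425)(59.9) − (1.542)(52.0) = 5.181 kg·m²·rad/s.
Combined I = 1.425 + 1.542 = 2.966 kg·m².
ω_f = L / I = 5.181 / 2.966 = 1.747 rad/s.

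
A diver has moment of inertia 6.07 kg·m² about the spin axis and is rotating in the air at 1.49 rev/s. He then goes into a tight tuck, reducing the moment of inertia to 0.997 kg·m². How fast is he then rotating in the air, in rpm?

No external torque acts about the spin axis, so angular momentum is conserved.
ω₂ = I₁ω₁ / I₂ = (6.070)(1.49 rev/s) / (0.9970) = 9.072 rev/s = 544.3 rpm.

ω₂ ≈ 544 rpm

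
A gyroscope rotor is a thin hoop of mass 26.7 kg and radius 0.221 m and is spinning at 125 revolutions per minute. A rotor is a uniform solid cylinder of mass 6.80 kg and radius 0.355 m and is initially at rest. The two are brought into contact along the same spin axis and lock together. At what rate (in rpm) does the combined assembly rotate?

|ω_f| ≈ 94.1 rpm

No external torque acts about the common axis, so total angular momentum is conserved.
Moments of inertia: I_A = (26.7)(0.221)² = 1.304 kg·m²; I_B = ½(6.80)(0.355)² = 0.4285 kg·m².
Taking A's sense as positive: L = (1.304)(125) = 163.0 kg·m²·rpm.
Combined I = 1.304 + 0.4285 = 1.733 kg·m².
ω_f = L / I = 163.0 / 1.733 = 94.09 rpm.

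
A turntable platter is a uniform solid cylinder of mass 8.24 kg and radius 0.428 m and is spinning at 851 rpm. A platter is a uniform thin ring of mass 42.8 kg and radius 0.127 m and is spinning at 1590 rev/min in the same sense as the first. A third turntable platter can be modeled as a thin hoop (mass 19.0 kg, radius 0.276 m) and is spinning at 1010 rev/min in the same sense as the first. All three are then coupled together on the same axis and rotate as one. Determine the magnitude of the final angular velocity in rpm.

|ω_f| ≈ 1110 rpm

No external torque acts about the common axis, so total angular momentum is conserved.
Moments of inertia: I_A = ½(8.24)(0.428)² = 0.7547 kg·m²; I_B = (42.8)(0.127)² = 0.6903 kg·m²; I_C = (19.0)(0.276)² = 1.447 kg·m².
Taking A's sense as positive: L = (0.7547)(851) + (0.6903)(1590) + (1.447)(1010) = 3202 kg·m²·rpm.
Combined I = 0.7547 + 0.6903 + 1.447 = 2.892 kg·m².
ω_f = L / I = 3202 / 2.892 = 1107 rpm.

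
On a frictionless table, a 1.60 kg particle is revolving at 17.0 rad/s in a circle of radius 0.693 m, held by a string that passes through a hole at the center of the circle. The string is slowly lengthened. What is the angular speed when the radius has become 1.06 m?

No torque about the axis ⇒ m r₁² ω₁ = m r₂² ω₂.
ω₂ = ω₁ (r₁/r₂)² = (17.0)(0.693/1.06)² = 7.266 rad/s.

ω₂ ≈ 7.27 rad/s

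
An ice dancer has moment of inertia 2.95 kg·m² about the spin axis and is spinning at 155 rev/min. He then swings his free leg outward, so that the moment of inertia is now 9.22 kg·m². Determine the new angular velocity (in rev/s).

ω₂ ≈ 0.827 rev/s

No external torque acts about the spin axis, so angular momentum is conserved.
ω₂ = I₁ω₁ / I₂ = (2.950)(155 rpm) / (9.220) = 49.59 rpm = 0.8266 rev/s.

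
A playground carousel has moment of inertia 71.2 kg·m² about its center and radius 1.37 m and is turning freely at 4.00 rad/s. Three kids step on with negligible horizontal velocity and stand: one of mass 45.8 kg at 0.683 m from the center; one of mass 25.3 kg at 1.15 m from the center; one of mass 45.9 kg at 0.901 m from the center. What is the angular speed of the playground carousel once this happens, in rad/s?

The added mass arrives with no angular momentum about the center, and any external torque about the center is negligible, so the system's angular momentum is conserved.
Added inertia Σmr² = (45.8)(0.683)² + (25.3)(1.15)² + (45.9)(0.901)² = 92.09 kg·m²; I_f = 71.20 + 92.09 = 163.3 kg·m².
ω_f = I_p ω_i / I_f = (71.20)(4.00) / 163.3 = 1.744 rad/s.

ω_f ≈ 1.74 rad/s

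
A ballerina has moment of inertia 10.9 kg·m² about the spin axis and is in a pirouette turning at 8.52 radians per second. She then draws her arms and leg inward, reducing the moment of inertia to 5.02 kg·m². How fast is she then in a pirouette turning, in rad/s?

With no external torque about the axis, L is conserved: I₁ω₁ = I₂ω₂.
ω₂ = I₁ω₁ / I₂ = (10.90)(8.52 rad/s) / (5.020) = 18.50 rad/s.

ω₂ ≈ 18.5 rad/s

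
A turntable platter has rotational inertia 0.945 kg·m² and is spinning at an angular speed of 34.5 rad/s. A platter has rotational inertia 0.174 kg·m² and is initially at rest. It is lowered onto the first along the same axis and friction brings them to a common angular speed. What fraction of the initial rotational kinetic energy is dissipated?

fraction ≈ 0.155

The coupling torques are internal; angular momentum about the shared axis is conserved.
Taking A's sense as positive: L = (0.9450)(34.5) = 32.60 kg·m²·rad/s.
Combined I = 0.9450 + 0.1740 = 1.119 kg·m².
ω_f = L / I = 32.60 / 1.119 = 29.14 rad/s.
KE_i = ½ΣIω² = 562.4 J; KE_f = ½(1.119)(29.14)² = 474.9 J.
Fraction dissipated = (KE_i − KE_f)/KE_i = 0.1555.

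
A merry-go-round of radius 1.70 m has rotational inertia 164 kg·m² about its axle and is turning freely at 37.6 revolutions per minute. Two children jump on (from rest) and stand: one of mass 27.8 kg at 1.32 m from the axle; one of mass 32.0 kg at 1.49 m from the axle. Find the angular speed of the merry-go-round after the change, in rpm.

The added mass arrives with no angular momentum about the axle, and any external torque about the axle is negligible, so the system's angular momentum is conserved.
Added inertia Σmr² = (27.8)(1.32)² + (32.0)(1.49)² = 119.5 kg·m²; I_f = 164.0 + 119.5 = 283.5 kg·m².
ω_f = I_p ω_i / I_f = (164.0)(37.6) / 283.5 = 21.75 rpm.

ω_f ≈ 21.8 rpm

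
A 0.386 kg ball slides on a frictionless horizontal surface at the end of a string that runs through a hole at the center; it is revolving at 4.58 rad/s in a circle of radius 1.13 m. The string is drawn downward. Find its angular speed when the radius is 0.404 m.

No torque about the axis ⇒ m r₁² ω₁ = m r₂² ω₂.
ω₂ = ω₁ (r₁/r₂)² = (4.58)(1.13/0.404)² = 35.83 rad/s.

ω₂ ≈ 35.8 rad/s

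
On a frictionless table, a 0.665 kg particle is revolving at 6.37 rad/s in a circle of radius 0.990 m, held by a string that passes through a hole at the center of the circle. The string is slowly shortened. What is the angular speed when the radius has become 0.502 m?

The constraining force is radial, so m r² ω about the center is conserved.
ω₂ = ω₁ (r₁/r₂)² = (6.37)(0.990/0.502)² = 24.77 rad/s.

ω₂ ≈ 24.8 rad/s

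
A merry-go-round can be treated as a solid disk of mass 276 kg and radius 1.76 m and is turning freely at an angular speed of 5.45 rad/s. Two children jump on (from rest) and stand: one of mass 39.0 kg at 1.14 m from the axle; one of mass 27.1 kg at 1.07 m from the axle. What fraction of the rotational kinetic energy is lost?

fraction ≈ 0.160

The added mass arrives with no angular momentum about the axle, and any external torque about the axle is negligible, so the system's angular momentum is conserved.
I_p = ½(276)(1.76)² = 427.5 kg·m².
Added inertia Σmr² = (39.0)(1.14)² + (27.1)(1.07)² = 81.71 kg·m²; I_f = 427.5 + 81.71 = 509.2 kg·m².
ω_f = I_p ω_i / I_f = (427.5)(5.45) / 509.2 = 4.575 rad/s.
KE_i = ½(427.5)(5.450 rad/s)² = 6348 J; KE_f = ½(509.2)(4.575)² = 5330 J.
Fraction lost = 0.1605.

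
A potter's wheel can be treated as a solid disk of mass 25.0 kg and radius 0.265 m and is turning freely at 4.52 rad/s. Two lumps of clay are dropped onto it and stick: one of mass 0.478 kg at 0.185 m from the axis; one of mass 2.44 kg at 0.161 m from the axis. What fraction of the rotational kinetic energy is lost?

No external torque acts about the axis; L_before = L_after.
I_p = ½(25.0)(0.265)² = 0.8778 kg·m².
Added inertia Σmr² = (0.478)(0.185)² + (2.44)(0.161)² = 0.07961 kg·m²; I_f = 0.8778 + 0.07961 = 0.9574 kg·m².
ω_f = I_p ω_i / I_f = (0.8778)(4.52) / 0.9574 = 4.144 rad/s.
KE_i = ½(0.8778)(4.520 rad/s)² = 8.967 J; KE_f = ½(0.9574)(4.144)² = 8.221 J.
Fraction lost = 0.08315.

fraction ≈ 0.0831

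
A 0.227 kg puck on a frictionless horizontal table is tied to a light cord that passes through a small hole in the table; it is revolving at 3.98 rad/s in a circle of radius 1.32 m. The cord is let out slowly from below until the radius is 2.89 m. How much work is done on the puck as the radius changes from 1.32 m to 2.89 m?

W ≈ -2.48 J

No torque about the axis ⇒ m r₁² ω₁ = m r₂² ω₂.
ω₂ = ω₁ (r₁/r₂)² = (3.98)(1.32/2.89)² = 0.8303 rad/s.
W = ΔKE = ½m(v₂² − v₁²) = -2.479 J.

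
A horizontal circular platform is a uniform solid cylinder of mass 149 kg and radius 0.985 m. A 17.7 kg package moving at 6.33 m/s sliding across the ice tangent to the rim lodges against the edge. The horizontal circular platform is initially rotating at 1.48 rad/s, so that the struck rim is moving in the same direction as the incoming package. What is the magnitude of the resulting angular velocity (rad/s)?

About the central axle the impulsive forces during the collision are internal, so angular momentum about that axis is conserved.
I_p = ½(149)(0.985)² = 72.28 kg·m². Taking the sense of the package's angular momentum as positive, L_{package} = m v R = (17.7)(6.33)(0.985) = 110.4 kg·m²/s.
L_i = +I_p ω_p + m v R = +(72.28)(1.48) + 110.4 = 217.3 kg·m²/s.
After sticking, I_f = I_p + m R² = 72.28 + (17.7)(0.985)² = 89.45 kg·m².
ω_f = L_i / I_f = 217.3 / 89.45 = 2.430 rad/s.

|ω_f| ≈ 2.43 rad/s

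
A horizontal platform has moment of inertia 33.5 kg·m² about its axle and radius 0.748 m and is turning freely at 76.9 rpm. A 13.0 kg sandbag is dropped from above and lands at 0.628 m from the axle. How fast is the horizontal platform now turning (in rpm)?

No external torque acts about the axle; L_before = L_after.
Added inertia Σmr² = (13.0)(0.628)² = 5.127 kg·m²; I_f = 33.50 + 5.127 = 38.63 kg·m².
ω_f = I_p ω_i / I_f = (33.50)(76.9) / 38.63 = 66.69 rpm.

ω_f ≈ 66.7 rpm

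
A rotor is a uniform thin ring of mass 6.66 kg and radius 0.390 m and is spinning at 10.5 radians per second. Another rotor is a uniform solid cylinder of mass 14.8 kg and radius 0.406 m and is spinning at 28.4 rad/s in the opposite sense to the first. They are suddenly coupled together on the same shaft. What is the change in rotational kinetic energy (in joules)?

ΔKE ≈ -419 J

No external torque acts about the common axis, so total angular momentum is conserved.
Moments of inertia: I_A = (6.66)(0.390)² = 1.013 kg·m²; I_B = ½(14.8)(0.406)² = 1.220 kg·m².
Taking A's sense as positive: L = (1.013)(10.5) − (1.220)(28.4) = -24.01 kg·m²·rad/s.
Combined I = 1.013 + 1.220 = 2.233 kg·m².
ω_f = L / I = -24.01 / 2.233 = -10.75 rad/s.
KE_i = ½ΣIω² = 547.8 J; KE_f = ½(2.233)(10.75)² = 129.0 J.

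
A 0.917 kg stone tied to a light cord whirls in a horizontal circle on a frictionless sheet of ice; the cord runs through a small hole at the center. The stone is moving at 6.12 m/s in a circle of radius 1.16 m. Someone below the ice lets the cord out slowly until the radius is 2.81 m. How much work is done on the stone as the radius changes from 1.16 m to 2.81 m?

W ≈ -14.2 J

Central (radial) force ⇒ zero torque about the center ⇒ m v r is constant.
v₂ = v₁ r₁ / r₂ = (6.12)(1.16) / (2.81) = 2.526 m/s.
W = ΔKE = ½m(v₂² − v₁²) = -14.25 J.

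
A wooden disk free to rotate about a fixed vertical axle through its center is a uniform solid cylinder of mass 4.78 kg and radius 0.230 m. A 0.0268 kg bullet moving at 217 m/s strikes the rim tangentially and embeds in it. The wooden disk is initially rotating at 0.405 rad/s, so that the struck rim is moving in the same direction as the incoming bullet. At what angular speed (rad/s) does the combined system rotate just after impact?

The axle reaction passes through the axle and exerts no torque about it; angular momentum about the axle is conserved through the impact.
I_p = ½(4.78)(0.230)² = 0.1264 kg·m². Taking the sense of the bullet's angular momentum as positive, L_{bullet} = m v R = (0.0268)(217)(0.230) = 1.338 kg·m²/s.
L_i = +I_p ω_p + m v R = +(0.1264)(0.405) + 1.338 = 1.389 kg·m²/s.
After sticking, I_f = I_p + m R² = 0.1264 + (0.0268)(0.230)² = 0.1278 kg·m².
ω_f = L_i / I_f = 1.389 / 0.1278 = 10.86 rad/s.

|ω_f| ≈ 10.9 rad/s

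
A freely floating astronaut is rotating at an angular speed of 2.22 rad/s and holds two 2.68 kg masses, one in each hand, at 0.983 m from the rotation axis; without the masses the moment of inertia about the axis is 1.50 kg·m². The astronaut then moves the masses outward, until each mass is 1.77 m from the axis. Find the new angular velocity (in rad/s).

ω₂ ≈ 0.811 rad/s

No external torque acts about the spin axis, so angular momentum is conserved.
I₁ = 1.50 + 2(2.68)(0.983)² = 6.679 kg·m²; I₂ = 1.50 + 2(2.68)(1.77)² = 18.29 kg·m².
ω₂ = I₁ω₁ / I₂ = (6.679)(2.22 rad/s) / (18.29) = 0.8106 rad/s.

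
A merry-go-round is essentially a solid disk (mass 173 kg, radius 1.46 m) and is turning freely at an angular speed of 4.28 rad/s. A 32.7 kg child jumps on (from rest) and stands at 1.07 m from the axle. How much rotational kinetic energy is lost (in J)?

The added mass arrives with no angular momentum about the axle, and any external torque about the axle is negligible, so the system's angular momentum is conserved.
I_p = ½(173)(1.46)² = 184.4 kg·m².
Added inertia Σmr² = (32.7)(1.07)² = 37.44 kg·m²; I_f = 184.4 + 37.44 = 221.8 kg·m².
ω_f = I_p ω_i / I_f = (184.4)(4.28) / 221.8 = 3.558 rad/s.
KE_i = ½(184.4)(4.280 rad/s)² = 1689 J; KE_f = ½(221.8)(3.558)² = 1404 J.

energy lost ≈ 285 J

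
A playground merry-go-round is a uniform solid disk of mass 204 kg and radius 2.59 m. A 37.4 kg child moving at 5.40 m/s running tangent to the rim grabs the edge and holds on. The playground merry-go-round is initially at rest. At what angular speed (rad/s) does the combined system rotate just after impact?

The axle reaction passes through the axle and exerts no torque about it; angular momentum about the axle is conserved through the impact.
I_p = ½(204)(2.59)² = 684.2 kg·m². Taking the sense of the child's angular momentum as positive, L_{child} = m v R = (37.4)(5.40)(2.59) = 523.1 kg·m²/s.
L_i = 0 + 523.1 = 523.1 kg·m²/s.
After sticking, I_f = I_p + m R² = 684.2 + (37.4)(2.59)² = 935.1 kg·m².
ω_f = L_i / I_f = 523.1 / 935.1 = 0.5594 rad/s.

|ω_f| ≈ 0.559 rad/s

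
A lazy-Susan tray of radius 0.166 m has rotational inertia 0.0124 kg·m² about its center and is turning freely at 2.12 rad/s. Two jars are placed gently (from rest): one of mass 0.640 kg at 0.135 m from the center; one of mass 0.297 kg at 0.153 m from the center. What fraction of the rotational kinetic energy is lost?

No external torque acts about the center; L_before = L_after.
Added inertia Σmr² = (0.640)(0.135)² + (0.297)(0.153)² = 0.01862 kg·m²; I_f = 0.01240 + 0.01862 = 0.03102 kg·m².
ω_f = I_p ω_i / I_f = (0.01240)(2.12) / 0.03102 = 0.8475 rad/s.
KE_i = ½(0.01240)(2.120 rad/s)² = 0.02787 J; KE_f = ½(0.03102)(0.8475)² = 0.01114 J.
Fraction lost = 0.6002.

fraction ≈ 0.600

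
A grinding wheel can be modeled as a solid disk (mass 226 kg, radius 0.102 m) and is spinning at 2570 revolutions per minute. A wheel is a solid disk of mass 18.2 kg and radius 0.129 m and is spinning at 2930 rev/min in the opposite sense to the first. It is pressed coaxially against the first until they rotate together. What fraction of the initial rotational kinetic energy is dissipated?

fraction ≈ 0.448

The coupling torques are internal; angular momentum about the shared axis is conserved.
Moments of inertia: I_A = ½(226)(0.102)² = 1.176 kg·m²; I_B = ½(18.2)(0.129)² = 0.1514 kg·m².
Taking A's sense as positive: L = (1.176)(2570) − (0.1514)(2930) = 2578 kg·m²·rpm.
Combined I = 1.176 + 0.1514 = 1.327 kg·m².
ω_f = L / I = 2578 / 1.327 = 1942 rpm.
KE_i = ½ΣIω² = 49700 J; KE_f = ½(1.327)(203.4)² = 27450 J.
Fraction dissipated = (KE_i − KE_f)/KE_i = 0.4477.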